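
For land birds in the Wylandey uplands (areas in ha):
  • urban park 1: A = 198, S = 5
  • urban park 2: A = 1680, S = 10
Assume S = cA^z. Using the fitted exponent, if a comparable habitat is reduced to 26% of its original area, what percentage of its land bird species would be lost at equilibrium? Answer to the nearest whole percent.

z = ln(10/5) / ln(1680/198) = 0.6931 / 2.1383 = 0.3242
S_new/S_old = (A_new/A_old)^z = 0.26^0.3242 = exp(0.3242 × -1.3471) = 0.6462
Fraction lost = 1 − 0.6462 = 0.3538

35%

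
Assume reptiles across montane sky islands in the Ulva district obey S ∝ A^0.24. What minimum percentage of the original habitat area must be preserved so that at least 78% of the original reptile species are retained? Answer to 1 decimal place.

Need (A_new/A_old)^0.24 = 0.78, so A_new/A_old = 0.78^(1/0.24) = 0.78^4.167
ln(A_new/A_old) = ln 0.78 / 0.24 = -0.2485 / 0.24 = -1.0353
A_new/A_old = e^-1.0353 ≈ 0.3551

35.5%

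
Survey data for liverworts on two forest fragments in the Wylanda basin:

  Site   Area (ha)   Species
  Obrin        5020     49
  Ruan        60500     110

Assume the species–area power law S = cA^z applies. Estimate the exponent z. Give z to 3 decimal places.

0.325

Taking logs: ln S = ln c + z ln A, so z = (ln S₂ − ln S₁)/(ln A₂ − ln A₁).
z = ln(110/49) / ln(60500/5020) = ln(2.245) / ln(12.05) = 0.8087 / 2.4892 = 0.3249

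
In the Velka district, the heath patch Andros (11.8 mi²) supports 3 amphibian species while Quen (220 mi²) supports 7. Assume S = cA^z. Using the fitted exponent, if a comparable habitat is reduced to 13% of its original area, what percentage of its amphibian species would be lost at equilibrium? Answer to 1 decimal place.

z = ln(7/3) / ln(220/11.8) = 0.8473 / 2.9255 = 0.2896
S_new/S_old = (A_new/A_old)^z = 0.13^0.2896 = exp(0.2896 × -2.0402) = 0.5538
Fraction lost = 1 − 0.5538 = 0.4462

44.6%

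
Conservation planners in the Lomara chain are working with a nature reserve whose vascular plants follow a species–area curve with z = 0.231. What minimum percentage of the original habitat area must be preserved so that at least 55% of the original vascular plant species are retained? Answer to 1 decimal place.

Need (A_new/A_old)^0.231 = 0.55, so A_new/A_old = 0.55^(1/0.231) = 0.55^4.329
ln(A_new/A_old) = ln 0.55 / 0.231 = -0.5978 / 0.231 = -2.5880
A_new/A_old = e^-2.5880 ≈ 0.07517

7.5%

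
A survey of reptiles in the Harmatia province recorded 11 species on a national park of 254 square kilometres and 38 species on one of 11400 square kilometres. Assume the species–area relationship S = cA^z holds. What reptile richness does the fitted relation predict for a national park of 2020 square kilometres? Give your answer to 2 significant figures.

z = ln(38/11) / ln(11400/254) = 1.2397 / 3.8040 = 0.3259
c = 11 / 254^0.3259 = 11 / 6.077 = 1.81
S₃ = 1.81 × 2020^0.3259 = 1.81 × 11.94 ≈ 21.62

22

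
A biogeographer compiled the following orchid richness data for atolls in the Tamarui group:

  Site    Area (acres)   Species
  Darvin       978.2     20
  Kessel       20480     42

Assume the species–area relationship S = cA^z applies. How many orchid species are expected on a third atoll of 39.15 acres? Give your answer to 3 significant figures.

9.12

z = ln(42/20) / ln(20480/978.2) = 0.7419 / 3.0415 = 0.2439
c = 20 / 978.2^0.2439 = 20 / 5.364 = 3.729
S₃ = 3.729 × 39.15^0.2439 = 3.729 × 2.446 ≈ 9.122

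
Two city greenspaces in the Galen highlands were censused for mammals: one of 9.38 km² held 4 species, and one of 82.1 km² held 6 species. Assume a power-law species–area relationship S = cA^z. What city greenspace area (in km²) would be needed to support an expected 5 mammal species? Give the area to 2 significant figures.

z = ln(6/4) / ln(82.1/9.38) = 0.4055 / 2.1694 = 0.1869
c = 4 / 9.38^0.1869 = 4 / 1.52 = 2.632
A = (5/2.632)^(1/0.1869) ⇒ ln A = ln(1.899)/0.1869 = 3.4325
A = e^3.4325 ≈ 30.95 km²

31 km²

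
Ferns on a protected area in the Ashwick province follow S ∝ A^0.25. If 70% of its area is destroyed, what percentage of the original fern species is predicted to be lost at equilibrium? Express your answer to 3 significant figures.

S_new/S_old = (A_new/A_old)^z = 0.3^0.25
= exp(0.25 × ln 0.3) = exp(0.25 × -1.2040) = exp(-0.3010) ≈ 0.7401
Fraction lost = 1 − 0.7401 = 0.2599

26.0%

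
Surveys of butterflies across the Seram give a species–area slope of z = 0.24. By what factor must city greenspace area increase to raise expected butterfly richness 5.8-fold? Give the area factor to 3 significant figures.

1520

(A₂/A₁)^0.24 = 5.8, so A₂/A₁ = 5.8^(1/0.24) = 5.8^4.167
ln(A₂/A₁) = ln 5.8 / 0.24 = 1.7579 / 0.24 = 7.3244
A₂/A₁ = e^7.3244 ≈ 1517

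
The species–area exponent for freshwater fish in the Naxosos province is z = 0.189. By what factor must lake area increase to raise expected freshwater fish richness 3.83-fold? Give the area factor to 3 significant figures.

(A₂/A₁)^0.189 = 3.83, so A₂/A₁ = 3.83^(1/0.189) = 3.83^5.291
ln(A₂/A₁) = ln 3.83 / 0.189 = 1.3429 / 0.189 = 7.1051
A₂/A₁ = e^7.1051 ≈ 1218

1220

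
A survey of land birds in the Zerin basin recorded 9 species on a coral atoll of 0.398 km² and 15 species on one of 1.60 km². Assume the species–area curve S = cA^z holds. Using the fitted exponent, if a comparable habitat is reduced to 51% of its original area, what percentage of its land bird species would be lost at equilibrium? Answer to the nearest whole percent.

22%

z = ln(15/9) / ln(1.6/0.398) = 0.5108 / 1.3913 = 0.3672
S_new/S_old = (A_new/A_old)^z = 0.51^0.3672 = exp(0.3672 × -0.6733) = 0.781
Fraction lost = 1 − 0.781 = 0.219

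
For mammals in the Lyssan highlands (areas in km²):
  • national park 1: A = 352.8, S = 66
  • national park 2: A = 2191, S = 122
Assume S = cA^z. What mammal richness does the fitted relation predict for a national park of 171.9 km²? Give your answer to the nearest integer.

52

z = ln(122/66) / ln(2191/352.8) = 0.6144 / 1.8262 = 0.3364
c = 66 / 352.8^0.3364 = 66 / 7.195 = 9.173
S₃ = 9.173 × 171.9^0.3364 = 9.173 × 5.649 ≈ 51.82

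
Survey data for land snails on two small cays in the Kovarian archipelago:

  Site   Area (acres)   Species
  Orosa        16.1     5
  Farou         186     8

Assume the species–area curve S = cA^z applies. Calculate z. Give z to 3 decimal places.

0.192

Taking logs: ln S = ln c + z ln A, so z = (ln S₂ − ln S₁)/(ln A₂ − ln A₁).
z = ln(8/5) / ln(186/16.1) = ln(1.6) / ln(11.55) = 0.4700 / 2.4469 = 0.1921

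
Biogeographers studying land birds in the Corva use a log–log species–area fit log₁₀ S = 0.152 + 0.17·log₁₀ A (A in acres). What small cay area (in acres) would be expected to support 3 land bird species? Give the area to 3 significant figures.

81.7 acres

3 = 1.419 × A^0.17  ⇒  A^0.17 = 3/1.419 = 2.114
ln A = ln(2.114) / 0.17 = 0.7486 / 0.17 = 4.4036
A = e^4.4036 ≈ 81.75 acres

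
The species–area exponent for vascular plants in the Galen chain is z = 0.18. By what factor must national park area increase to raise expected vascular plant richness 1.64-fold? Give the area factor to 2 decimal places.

(A₂/A₁)^0.18 = 1.64, so A₂/A₁ = 1.64^(1/0.18) = 1.64^5.556
ln(A₂/A₁) = ln 1.64 / 0.18 = 0.4947 / 0.18 = 2.7483
A₂/A₁ = e^2.7483 ≈ 15.62

15.62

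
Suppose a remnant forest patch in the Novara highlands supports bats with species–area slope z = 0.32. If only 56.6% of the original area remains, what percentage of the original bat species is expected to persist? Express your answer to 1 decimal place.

83.3%

S_new/S_old = (A_new/A_old)^z = 0.566^0.32
= exp(0.32 × ln 0.566) = exp(0.32 × -0.5692) = exp(-0.1821) ≈ 0.8335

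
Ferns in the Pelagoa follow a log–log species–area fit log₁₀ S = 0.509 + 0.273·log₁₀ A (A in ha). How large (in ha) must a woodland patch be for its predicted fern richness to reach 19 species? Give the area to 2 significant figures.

660 ha

19 = 3.228 × A^0.273  ⇒  A^0.273 = 19/3.228 = 5.885
ln A = ln(5.885) / 0.273 = 1.7724 / 0.273 = 6.4924
A = e^6.4924 ≈ 660.1 ha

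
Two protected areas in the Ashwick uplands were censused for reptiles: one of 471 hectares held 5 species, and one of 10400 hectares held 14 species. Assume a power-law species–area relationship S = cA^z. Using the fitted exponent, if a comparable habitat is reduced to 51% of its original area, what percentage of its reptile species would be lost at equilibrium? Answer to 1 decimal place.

z = ln(14/5) / ln(10400/471) = 1.0296 / 3.0947 = 0.3327
S_new/S_old = (A_new/A_old)^z = 0.51^0.3327 = exp(0.3327 × -0.6733) = 0.7993
Fraction lost = 1 − 0.7993 = 0.2007

20.1%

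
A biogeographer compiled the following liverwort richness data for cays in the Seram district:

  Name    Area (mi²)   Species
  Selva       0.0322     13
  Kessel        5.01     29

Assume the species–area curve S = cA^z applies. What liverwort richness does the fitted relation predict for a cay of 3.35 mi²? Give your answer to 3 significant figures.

27.2

z = ln(29/13) / ln(5.01/0.0322) = 0.8023 / 5.0472 = 0.1590
c = 13 / 0.0322^0.1590 = 13 / 0.5792 = 22.45
S₃ = 22.45 × 3.35^0.1590 = 22.45 × 1.212 ≈ 27.2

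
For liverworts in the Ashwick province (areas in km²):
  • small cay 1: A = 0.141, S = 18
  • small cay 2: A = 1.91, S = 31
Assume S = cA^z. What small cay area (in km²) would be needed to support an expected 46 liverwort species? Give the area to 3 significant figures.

z = ln(31/18) / ln(1.91/0.141) = 0.5436 / 2.6061 = 0.2086
c = 18 / 0.141^0.2086 = 18 / 0.6646 = 27.09
A = (46/27.09)^(1/0.2086) ⇒ ln A = ln(1.698)/0.2086 = 2.5391
A = e^2.5391 ≈ 12.67 km²

12.7 km²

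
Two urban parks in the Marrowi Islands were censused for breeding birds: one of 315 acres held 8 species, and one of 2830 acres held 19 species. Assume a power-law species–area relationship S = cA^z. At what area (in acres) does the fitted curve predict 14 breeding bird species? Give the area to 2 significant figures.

z = ln(19/8) / ln(2830/315) = 0.8650 / 2.1955 = 0.3940
c = 8 / 315^0.3940 = 8 / 9.645 = 0.8294
A = (14/0.8294)^(1/0.3940) ⇒ ln A = ln(16.88)/0.3940 = 7.1729
A = e^7.1729 ≈ 1304 acres

1300 acres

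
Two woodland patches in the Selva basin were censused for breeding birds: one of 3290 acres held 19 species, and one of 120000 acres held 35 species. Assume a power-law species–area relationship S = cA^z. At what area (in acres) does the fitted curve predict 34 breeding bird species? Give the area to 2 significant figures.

100000 acres

z = ln(35/19) / ln(120000/3290) = 0.6109 / 3.5966 = 0.1699
c = 19 / 3290^0.1699 = 19 / 3.958 = 4.801
A = (34/4.801)^(1/0.1699) ⇒ ln A = ln(7.082)/0.1699 = 11.5246
A = e^11.5246 ≈ 101173 acres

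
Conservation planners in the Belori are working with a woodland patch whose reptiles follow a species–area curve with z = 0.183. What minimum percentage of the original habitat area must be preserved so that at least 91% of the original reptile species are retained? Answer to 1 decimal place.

59.7%

Need (A_new/A_old)^0.183 = 0.91, so A_new/A_old = 0.91^(1/0.183) = 0.91^5.464
ln(A_new/A_old) = ln 0.91 / 0.183 = -0.0943 / 0.183 = -0.5154
A_new/A_old = e^-0.5154 ≈ 0.5973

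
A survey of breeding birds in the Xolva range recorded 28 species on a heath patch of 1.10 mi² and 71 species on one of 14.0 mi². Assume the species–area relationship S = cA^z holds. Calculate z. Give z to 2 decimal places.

Taking logs: ln S = ln c + z ln A, so z = (ln S₂ − ln S₁)/(ln A₂ − ln A₁).
z = ln(71/28) / ln(14/1.1) = ln(2.536) / ln(12.73) = 0.9305 / 2.5437 = 0.3658

0.37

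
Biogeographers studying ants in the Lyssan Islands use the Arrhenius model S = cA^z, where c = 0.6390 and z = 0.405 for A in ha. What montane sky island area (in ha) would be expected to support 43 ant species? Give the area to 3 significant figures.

43 = 0.639 × A^0.405  ⇒  A^0.405 = 43/0.639 = 67.29
ln A = ln(67.29) / 0.405 = 4.2091 / 0.405 = 10.3927
A = e^10.3927 ≈ 32621 ha

32600 ha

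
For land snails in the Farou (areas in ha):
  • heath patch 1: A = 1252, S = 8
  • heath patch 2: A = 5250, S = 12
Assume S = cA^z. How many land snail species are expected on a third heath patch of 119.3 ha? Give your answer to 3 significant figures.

z = ln(12/8) / ln(5250/1252) = 0.4055 / 1.4335 = 0.2829
c = 8 / 1252^0.2829 = 8 / 7.519 = 1.064
S₃ = 1.064 × 119.3^0.2829 = 1.064 × 3.867 ≈ 4.114

4.11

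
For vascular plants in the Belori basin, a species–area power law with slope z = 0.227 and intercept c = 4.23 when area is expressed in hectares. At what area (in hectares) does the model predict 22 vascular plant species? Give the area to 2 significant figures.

22 = 4.23 × A^0.227  ⇒  A^0.227 = 22/4.23 = 5.201
ln A = ln(5.201) / 0.227 = 1.6488 / 0.227 = 7.2636
A = e^7.2636 ≈ 1427 hectares

1400 hectares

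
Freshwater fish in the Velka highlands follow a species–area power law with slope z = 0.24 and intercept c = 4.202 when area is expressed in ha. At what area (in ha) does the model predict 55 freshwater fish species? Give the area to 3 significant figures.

45100 ha

55 = 4.202 × A^0.24  ⇒  A^0.24 = 55/4.202 = 13.09
ln A = ln(13.09) / 0.24 = 2.5718 / 0.24 = 10.7157
A = e^10.7157 ≈ 45059 ha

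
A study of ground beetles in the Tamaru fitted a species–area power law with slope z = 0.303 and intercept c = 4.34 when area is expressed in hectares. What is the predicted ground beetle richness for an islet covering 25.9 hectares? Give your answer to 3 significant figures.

11.6

S = 4.34 × 25.9^0.303
ln S = ln 4.34 + 0.303 × ln 25.9 = 1.4679 + 0.303 × 3.2542 = 2.4539
S = e^2.4539 ≈ 11.63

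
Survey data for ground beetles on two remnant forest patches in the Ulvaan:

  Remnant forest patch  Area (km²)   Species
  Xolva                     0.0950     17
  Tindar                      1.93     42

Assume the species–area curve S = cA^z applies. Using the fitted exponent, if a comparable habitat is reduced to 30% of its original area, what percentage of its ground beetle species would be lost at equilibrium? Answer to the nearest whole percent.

30%

z = ln(42/17) / ln(1.93/0.095) = 0.9045 / 3.0114 = 0.3003
S_new/S_old = (A_new/A_old)^z = 0.3^0.3003 = exp(0.3003 × -1.2040) = 0.6966
Fraction lost = 1 − 0.6966 = 0.3034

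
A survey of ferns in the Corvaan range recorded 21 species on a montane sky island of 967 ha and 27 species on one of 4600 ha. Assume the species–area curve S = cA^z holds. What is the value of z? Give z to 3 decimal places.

0.161

Taking logs: ln S = ln c + z ln A, so z = (ln S₂ − ln S₁)/(ln A₂ − ln A₁).
z = ln(27/21) / ln(4600/967) = ln(1.286) / ln(4.757) = 0.2513 / 1.5596 = 0.1611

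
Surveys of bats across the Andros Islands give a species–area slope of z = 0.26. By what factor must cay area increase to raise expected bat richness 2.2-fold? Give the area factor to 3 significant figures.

20.7

(A₂/A₁)^0.26 = 2.2, so A₂/A₁ = 2.2^(1/0.26) = 2.2^3.846
ln(A₂/A₁) = ln 2.2 / 0.26 = 0.7885 / 0.26 = 3.0325
A₂/A₁ = e^3.0325 ≈ 20.75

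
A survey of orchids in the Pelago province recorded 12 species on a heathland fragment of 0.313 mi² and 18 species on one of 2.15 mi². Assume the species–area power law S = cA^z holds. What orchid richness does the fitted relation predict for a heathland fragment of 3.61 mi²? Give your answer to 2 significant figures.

z = ln(18/12) / ln(2.15/0.313) = 0.4055 / 1.9270 = 0.2104
c = 12 / 0.313^0.2104 = 12 / 0.7832 = 15.32
S₃ = 15.32 × 3.61^0.2104 = 15.32 × 1.31 ≈ 20.07

20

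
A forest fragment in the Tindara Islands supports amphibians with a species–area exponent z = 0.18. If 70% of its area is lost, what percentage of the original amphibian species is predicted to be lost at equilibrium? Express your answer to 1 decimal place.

19.5%

S_new/S_old = (A_new/A_old)^z = 0.3^0.18
= exp(0.18 × ln 0.3) = exp(0.18 × -1.2040) = exp(-0.2167) ≈ 0.8052
Fraction lost = 1 − 0.8052 = 0.1948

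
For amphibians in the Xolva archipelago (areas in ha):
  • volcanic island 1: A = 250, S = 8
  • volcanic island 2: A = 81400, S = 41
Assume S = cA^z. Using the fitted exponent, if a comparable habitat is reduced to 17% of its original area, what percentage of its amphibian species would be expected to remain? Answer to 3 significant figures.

60.6%

z = ln(41/8) / ln(81400/250) = 1.6341 / 5.7857 = 0.2824
S_new/S_old = (A_new/A_old)^z = 0.17^0.2824 = exp(0.2824 × -1.7720) = 0.6062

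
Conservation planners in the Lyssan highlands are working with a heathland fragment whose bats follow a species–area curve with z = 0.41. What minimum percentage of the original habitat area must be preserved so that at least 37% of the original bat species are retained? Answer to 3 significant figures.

8.85%

Need (A_new/A_old)^0.41 = 0.37, so A_new/A_old = 0.37^(1/0.41) = 0.37^2.439
ln(A_new/A_old) = ln 0.37 / 0.41 = -0.9943 / 0.41 = -2.4250
A_new/A_old = e^-2.4250 ≈ 0.08848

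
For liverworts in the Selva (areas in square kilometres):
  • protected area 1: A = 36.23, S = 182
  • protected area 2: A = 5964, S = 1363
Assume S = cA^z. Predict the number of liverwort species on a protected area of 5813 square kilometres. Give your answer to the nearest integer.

z = ln(1363/182) / ln(5964/36.23) = 2.0134 / 5.1036 = 0.3945
c = 182 / 36.23^0.3945 = 182 / 4.122 = 44.16
S₃ = 44.16 × 5813^0.3945 = 44.16 × 30.56 ≈ 1349

1349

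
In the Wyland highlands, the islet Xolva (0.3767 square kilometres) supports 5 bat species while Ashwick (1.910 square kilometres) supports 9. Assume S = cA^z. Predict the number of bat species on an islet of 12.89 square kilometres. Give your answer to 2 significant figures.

z = ln(9/5) / ln(1.91/0.3767) = 0.5878 / 1.6234 = 0.3621
c = 5 / 0.3767^0.3621 = 5 / 0.7022 = 7.12
S₃ = 7.12 × 12.89^0.3621 = 7.12 × 2.523 ≈ 17.97

18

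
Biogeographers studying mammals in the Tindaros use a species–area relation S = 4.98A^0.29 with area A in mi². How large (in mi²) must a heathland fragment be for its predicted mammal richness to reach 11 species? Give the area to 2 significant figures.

11 = 4.98 × A^0.29  ⇒  A^0.29 = 11/4.98 = 2.209
ln A = ln(2.209) / 0.29 = 0.7925 / 0.29 = 2.7326
A = e^2.7326 ≈ 15.37 mi²

15 mi²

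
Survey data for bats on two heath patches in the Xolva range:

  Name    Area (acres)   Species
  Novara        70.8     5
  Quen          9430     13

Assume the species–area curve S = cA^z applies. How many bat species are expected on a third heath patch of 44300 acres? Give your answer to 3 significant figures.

17.6

z = ln(13/5) / ln(9430/70.8) = 0.9555 / 4.8918 = 0.1953
c = 5 / 70.8^0.1953 = 5 / 2.298 = 2.176
S₃ = 2.176 × 44300^0.1953 = 2.176 × 8.083 ≈ 17.59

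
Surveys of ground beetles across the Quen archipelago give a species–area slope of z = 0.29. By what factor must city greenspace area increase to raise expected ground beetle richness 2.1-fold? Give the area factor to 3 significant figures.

12.9

(A₂/A₁)^0.29 = 2.1, so A₂/A₁ = 2.1^(1/0.29) = 2.1^3.448
ln(A₂/A₁) = ln 2.1 / 0.29 = 0.7419 / 0.29 = 2.5584
A₂/A₁ = e^2.5584 ≈ 12.92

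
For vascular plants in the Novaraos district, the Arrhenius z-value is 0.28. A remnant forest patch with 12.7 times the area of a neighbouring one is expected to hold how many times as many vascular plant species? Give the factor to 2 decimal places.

S₂/S₁ = (A₂/A₁)^z = 12.7^0.28
ln(S₂/S₁) = 0.28 × ln 12.7 = 0.28 × 2.5416 = 0.7116
S₂/S₁ = e^0.7116 ≈ 2.037

2.04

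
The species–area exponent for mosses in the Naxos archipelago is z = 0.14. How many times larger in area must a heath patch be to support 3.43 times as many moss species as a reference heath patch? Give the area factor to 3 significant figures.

6660

(A₂/A₁)^0.14 = 3.43, so A₂/A₁ = 3.43^(1/0.14) = 3.43^7.143
ln(A₂/A₁) = ln 3.43 / 0.14 = 1.2326 / 0.14 = 8.8040
A₂/A₁ = e^8.8040 ≈ 6661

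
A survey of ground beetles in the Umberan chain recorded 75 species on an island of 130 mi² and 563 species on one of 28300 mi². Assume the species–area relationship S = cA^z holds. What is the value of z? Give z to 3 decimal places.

0.374

Taking logs: ln S = ln c + z ln A, so z = (ln S₂ − ln S₁)/(ln A₂ − ln A₁).
z = ln(563/75) / ln(28300/130) = ln(7.507) / ln(217.7) = 2.0158 / 5.3831 = 0.3745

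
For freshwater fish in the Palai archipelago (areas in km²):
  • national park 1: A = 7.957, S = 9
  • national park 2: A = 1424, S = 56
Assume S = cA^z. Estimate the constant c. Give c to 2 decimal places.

z = ln(S₂/S₁) / ln(A₂/A₁) = ln(56/9) / ln(1424/7.957) = 1.8281 / 5.1872 = 0.3524
c = S₁ / A₁^z = 9 / 7.957^0.3524 = 9 / 2.077 = 4.333

4.33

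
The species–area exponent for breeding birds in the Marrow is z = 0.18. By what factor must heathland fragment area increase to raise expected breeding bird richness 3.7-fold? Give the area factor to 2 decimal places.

1434.42

(A₂/A₁)^0.18 = 3.7, so A₂/A₁ = 3.7^(1/0.18) = 3.7^5.556
ln(A₂/A₁) = ln 3.7 / 0.18 = 1.3083 / 0.18 = 7.2685
A₂/A₁ = e^7.2685 ≈ 1434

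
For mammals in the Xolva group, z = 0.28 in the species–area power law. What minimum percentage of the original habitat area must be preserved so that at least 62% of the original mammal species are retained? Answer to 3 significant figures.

Need (A_new/A_old)^0.28 = 0.62, so A_new/A_old = 0.62^(1/0.28) = 0.62^3.571
ln(A_new/A_old) = ln 0.62 / 0.28 = -0.4780 / 0.28 = -1.7073
A_new/A_old = e^-1.7073 ≈ 0.1814

18.1%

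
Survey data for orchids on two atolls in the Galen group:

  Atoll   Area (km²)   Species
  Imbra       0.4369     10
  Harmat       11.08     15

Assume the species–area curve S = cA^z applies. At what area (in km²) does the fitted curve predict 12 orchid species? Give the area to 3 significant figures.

z = ln(15/10) / ln(11.08/0.4369) = 0.4055 / 3.2332 = 0.1254
c = 10 / 0.4369^0.1254 = 10 / 0.9014 = 11.09
A = (12/11.09)^(1/0.1254) ⇒ ln A = ln(1.082)/0.1254 = 0.6258
A = e^0.6258 ≈ 1.87 km²

1.87 km²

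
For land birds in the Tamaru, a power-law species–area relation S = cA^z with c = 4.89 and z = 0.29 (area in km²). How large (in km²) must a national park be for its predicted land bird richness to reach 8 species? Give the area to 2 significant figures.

8 = 4.89 × A^0.29  ⇒  A^0.29 = 8/4.89 = 1.636
ln A = ln(1.636) / 0.29 = 0.4922 / 0.29 = 1.6974
A = e^1.6974 ≈ 5.46 km²

5.5 km²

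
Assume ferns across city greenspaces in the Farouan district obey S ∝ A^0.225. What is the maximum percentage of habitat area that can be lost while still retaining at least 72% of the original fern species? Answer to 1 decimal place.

76.8%

Need (A_new/A_old)^0.225 = 0.72, so A_new/A_old = 0.72^(1/0.225) = 0.72^4.444
ln(A_new/A_old) = ln 0.72 / 0.225 = -0.3285 / 0.225 = -1.4600
A_new/A_old = e^-1.4600 ≈ 0.2322
Fraction that can be lost = 1 − 0.2322 = 0.7678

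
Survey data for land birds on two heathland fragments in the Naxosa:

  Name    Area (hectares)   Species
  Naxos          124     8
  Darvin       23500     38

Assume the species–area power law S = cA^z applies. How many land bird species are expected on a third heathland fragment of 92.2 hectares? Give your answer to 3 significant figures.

z = ln(38/8) / ln(23500/124) = 1.5581 / 5.2445 = 0.2971
c = 8 / 124^0.2971 = 8 / 4.188 = 1.91
S₃ = 1.91 × 92.2^0.2971 = 1.91 × 3.835 ≈ 7.326

7.33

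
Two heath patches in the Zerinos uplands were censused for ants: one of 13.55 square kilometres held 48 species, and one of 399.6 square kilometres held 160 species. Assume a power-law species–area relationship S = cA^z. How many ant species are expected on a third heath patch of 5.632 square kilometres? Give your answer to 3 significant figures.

35.1

z = ln(160/48) / ln(399.6/13.55) = 1.2040 / 3.3841 = 0.3558
c = 48 / 13.55^0.3558 = 48 / 2.528 = 18.99
S₃ = 18.99 × 5.632^0.3558 = 18.99 × 1.85 ≈ 35.12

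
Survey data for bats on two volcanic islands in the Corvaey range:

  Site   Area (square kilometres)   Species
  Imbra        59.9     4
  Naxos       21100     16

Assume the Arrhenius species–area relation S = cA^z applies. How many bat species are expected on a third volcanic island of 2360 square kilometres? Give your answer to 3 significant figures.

z = ln(16/4) / ln(21100/59.9) = 1.3863 / 5.8644 = 0.2364
c = 4 / 59.9^0.2364 = 4 / 2.631 = 1.52
S₃ = 1.52 × 2360^0.2364 = 1.52 × 6.271 ≈ 9.533

9.53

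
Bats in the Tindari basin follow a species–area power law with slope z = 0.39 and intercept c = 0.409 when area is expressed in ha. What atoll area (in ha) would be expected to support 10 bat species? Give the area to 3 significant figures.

10 = 0.409 × A^0.39  ⇒  A^0.39 = 10/0.409 = 24.45
ln A = ln(24.45) / 0.39 = 3.1966 / 0.39 = 8.1965
A = e^8.1965 ≈ 3628 ha

3630 ha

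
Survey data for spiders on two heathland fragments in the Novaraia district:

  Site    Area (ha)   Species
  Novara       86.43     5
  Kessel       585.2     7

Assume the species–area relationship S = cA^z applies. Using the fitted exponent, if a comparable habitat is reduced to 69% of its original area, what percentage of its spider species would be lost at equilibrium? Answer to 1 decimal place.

z = ln(7/5) / ln(585.2/86.43) = 0.3365 / 1.9126 = 0.1759
S_new/S_old = (A_new/A_old)^z = 0.69^0.1759 = exp(0.1759 × -0.3711) = 0.9368
Fraction lost = 1 − 0.9368 = 0.06319

6.3%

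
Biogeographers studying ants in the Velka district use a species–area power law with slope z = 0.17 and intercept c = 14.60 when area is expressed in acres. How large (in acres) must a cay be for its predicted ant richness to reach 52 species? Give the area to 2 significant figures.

1800 acres

52 = 14.6 × A^0.17  ⇒  A^0.17 = 52/14.6 = 3.562
ln A = ln(3.562) / 0.17 = 1.2702 / 0.17 = 7.4719
A = e^7.4719 ≈ 1758 acres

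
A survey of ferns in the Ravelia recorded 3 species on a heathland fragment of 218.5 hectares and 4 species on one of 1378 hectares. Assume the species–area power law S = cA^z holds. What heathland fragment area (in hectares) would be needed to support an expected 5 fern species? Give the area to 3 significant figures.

z = ln(4/3) / ln(1378/218.5) = 0.2877 / 1.8416 = 0.1562
c = 3 / 218.5^0.1562 = 3 / 2.32 = 1.293
A = (5/1.293)^(1/0.1562) ⇒ ln A = ln(3.866)/0.1562 = 8.6568
A = e^8.6568 ≈ 5749 hectares

5750 hectares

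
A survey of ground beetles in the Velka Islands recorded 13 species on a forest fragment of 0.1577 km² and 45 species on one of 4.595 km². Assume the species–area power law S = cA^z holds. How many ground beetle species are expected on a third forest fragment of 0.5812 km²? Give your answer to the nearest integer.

21

z = ln(45/13) / ln(4.595/0.1577) = 1.2417 / 3.3720 = 0.3682
c = 13 / 0.1577^0.3682 = 13 / 0.5065 = 25.66
S₃ = 25.66 × 0.5812^0.3682 = 25.66 × 0.8189 ≈ 21.02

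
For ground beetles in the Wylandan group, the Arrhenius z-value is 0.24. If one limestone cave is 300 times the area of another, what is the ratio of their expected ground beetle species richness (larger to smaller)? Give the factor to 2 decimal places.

3.93

S₂/S₁ = (A₂/A₁)^z = 300^0.24
ln(S₂/S₁) = 0.24 × ln 300 = 0.24 × 5.7038 = 1.3689
S₂/S₁ = e^1.3689 ≈ 3.931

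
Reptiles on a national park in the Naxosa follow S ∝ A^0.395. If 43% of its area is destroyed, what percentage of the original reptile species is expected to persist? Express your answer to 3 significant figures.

S_new/S_old = (A_new/A_old)^z = 0.57^0.395
= exp(0.395 × ln 0.57) = exp(0.395 × -0.5621) = exp(-0.2220) ≈ 0.8009

80.1%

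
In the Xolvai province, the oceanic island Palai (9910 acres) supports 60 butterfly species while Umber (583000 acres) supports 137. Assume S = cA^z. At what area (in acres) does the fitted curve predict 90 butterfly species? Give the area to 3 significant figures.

73300 acres

z = ln(137/60) / ln(583000/9910) = 0.8256 / 4.0746 = 0.2026
c = 60 / 9910^0.2026 = 60 / 6.452 = 9.299
A = (90/9.299)^(1/0.2026) ⇒ ln A = ln(9.678)/0.2026 = 11.2023
A = e^11.2023 ≈ 73301 acres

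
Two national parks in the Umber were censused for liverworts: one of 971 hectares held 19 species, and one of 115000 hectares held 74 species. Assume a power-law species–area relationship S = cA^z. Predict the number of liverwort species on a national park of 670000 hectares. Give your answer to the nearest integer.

122

z = ln(74/19) / ln(115000/971) = 1.3596 / 4.7744 = 0.2848
c = 19 / 971^0.2848 = 19 / 7.091 = 2.68
S₃ = 2.68 × 670000^0.2848 = 2.68 × 45.62 ≈ 122.2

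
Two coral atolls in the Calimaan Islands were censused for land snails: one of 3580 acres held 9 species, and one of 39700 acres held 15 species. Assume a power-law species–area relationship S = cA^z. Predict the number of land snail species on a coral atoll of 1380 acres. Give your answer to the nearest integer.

7

z = ln(15/9) / ln(39700/3580) = 0.5108 / 2.4060 = 0.2123
c = 9 / 3580^0.2123 = 9 / 5.683 = 1.584
S₃ = 1.584 × 1380^0.2123 = 1.584 × 4.641 ≈ 7.351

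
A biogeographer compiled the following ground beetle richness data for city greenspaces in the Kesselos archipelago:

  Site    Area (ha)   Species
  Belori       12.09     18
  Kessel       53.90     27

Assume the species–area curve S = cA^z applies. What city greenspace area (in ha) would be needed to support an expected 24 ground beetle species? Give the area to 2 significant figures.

35 ha

z = ln(27/18) / ln(53.9/12.09) = 0.4055 / 1.4948 = 0.2713
c = 18 / 12.09^0.2713 = 18 / 1.966 = 9.155
A = (24/9.155)^(1/0.2713) ⇒ ln A = ln(2.622)/0.2713 = 3.5529
A = e^3.5529 ≈ 34.92 ha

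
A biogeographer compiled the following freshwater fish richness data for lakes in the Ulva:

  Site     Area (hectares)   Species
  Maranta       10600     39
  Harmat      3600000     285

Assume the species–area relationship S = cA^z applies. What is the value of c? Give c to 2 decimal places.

1.65

z = ln(S₂/S₁) / ln(A₂/A₁) = ln(285/39) / ln(3600000/10600) = 1.9889 / 5.8278 = 0.3413
c = S₁ / A₁^z = 39 / 10600^0.3413 = 39 / 23.65 = 1.649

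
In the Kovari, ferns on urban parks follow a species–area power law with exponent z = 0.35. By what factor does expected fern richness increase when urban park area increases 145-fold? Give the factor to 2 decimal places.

S₂/S₁ = (A₂/A₁)^z = 145^0.35
ln(S₂/S₁) = 0.35 × ln 145 = 0.35 × 4.9767 = 1.7419
S₂/S₁ = e^1.7419 ≈ 5.708

5.71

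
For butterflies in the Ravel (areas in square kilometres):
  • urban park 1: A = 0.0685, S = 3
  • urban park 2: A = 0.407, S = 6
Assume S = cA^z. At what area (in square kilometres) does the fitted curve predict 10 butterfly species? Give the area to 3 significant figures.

1.51 square kilometres

z = ln(6/3) / ln(0.407/0.0685) = 0.6931 / 1.7820 = 0.3890
c = 3 / 0.0685^0.3890 = 3 / 0.3525 = 8.512
A = (10/8.512)^(1/0.3890) ⇒ ln A = ln(1.175)/0.3890 = 0.4143
A = e^0.4143 ≈ 1.513 square kilometres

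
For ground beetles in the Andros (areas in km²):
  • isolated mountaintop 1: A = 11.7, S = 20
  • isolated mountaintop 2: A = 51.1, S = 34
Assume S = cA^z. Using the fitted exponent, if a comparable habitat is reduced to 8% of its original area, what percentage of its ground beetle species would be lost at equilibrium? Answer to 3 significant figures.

59.7%

z = ln(34/20) / ln(51.1/11.7) = 0.5306 / 1.4742 = 0.3599
S_new/S_old = (A_new/A_old)^z = 0.08^0.3599 = exp(0.3599 × -2.5257) = 0.4029
Fraction lost = 1 − 0.4029 = 0.5971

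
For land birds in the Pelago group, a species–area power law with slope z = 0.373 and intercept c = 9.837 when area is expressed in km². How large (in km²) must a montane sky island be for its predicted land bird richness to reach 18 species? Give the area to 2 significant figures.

18 = 9.837 × A^0.373  ⇒  A^0.373 = 18/9.837 = 1.83
ln A = ln(1.83) / 0.373 = 0.6042 / 0.373 = 1.6199
A = e^1.6199 ≈ 5.053 km²

5.1 km²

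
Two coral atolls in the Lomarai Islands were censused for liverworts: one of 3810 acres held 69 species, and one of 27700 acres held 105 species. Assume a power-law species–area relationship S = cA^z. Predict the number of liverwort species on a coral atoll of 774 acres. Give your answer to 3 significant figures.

z = ln(105/69) / ln(27700/3810) = 0.4199 / 1.9838 = 0.2116
c = 69 / 3810^0.2116 = 69 / 5.726 = 12.05
S₃ = 12.05 × 774^0.2116 = 12.05 × 4.087 ≈ 49.24

49.2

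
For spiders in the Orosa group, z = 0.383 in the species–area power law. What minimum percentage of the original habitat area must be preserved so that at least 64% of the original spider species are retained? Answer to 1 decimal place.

31.2%

Need (A_new/A_old)^0.383 = 0.64, so A_new/A_old = 0.64^(1/0.383) = 0.64^2.611
ln(A_new/A_old) = ln 0.64 / 0.383 = -0.4463 / 0.383 = -1.1652
A_new/A_old = e^-1.1652 ≈ 0.3118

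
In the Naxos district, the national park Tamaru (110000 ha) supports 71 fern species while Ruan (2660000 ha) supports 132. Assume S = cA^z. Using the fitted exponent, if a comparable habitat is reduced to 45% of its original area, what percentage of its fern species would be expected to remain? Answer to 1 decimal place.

85.6%

z = ln(132/71) / ln(2660000/110000) = 0.6201 / 3.1856 = 0.1947
S_new/S_old = (A_new/A_old)^z = 0.45^0.1947 = exp(0.1947 × -0.7985) = 0.856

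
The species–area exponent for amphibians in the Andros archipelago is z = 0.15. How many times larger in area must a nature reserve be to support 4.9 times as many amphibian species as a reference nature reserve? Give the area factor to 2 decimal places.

(A₂/A₁)^0.15 = 4.9, so A₂/A₁ = 4.9^(1/0.15) = 4.9^6.667
ln(A₂/A₁) = ln 4.9 / 0.15 = 1.5892 / 0.15 = 10.5949
A₂/A₁ = e^10.5949 ≈ 39931

39930.73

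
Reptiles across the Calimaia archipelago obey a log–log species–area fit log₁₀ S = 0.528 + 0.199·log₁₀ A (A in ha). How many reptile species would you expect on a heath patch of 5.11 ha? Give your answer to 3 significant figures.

S = 3.373 × 5.11^0.199 = 3.373 × 1.383 ≈ 4.666

4.67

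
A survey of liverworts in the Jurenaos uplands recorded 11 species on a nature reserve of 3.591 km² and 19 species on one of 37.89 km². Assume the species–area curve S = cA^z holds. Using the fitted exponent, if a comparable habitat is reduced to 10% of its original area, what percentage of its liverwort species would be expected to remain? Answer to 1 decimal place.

z = ln(19/11) / ln(37.89/3.591) = 0.5465 / 2.3563 = 0.2320
S_new/S_old = (A_new/A_old)^z = 0.1^0.2320 = exp(0.2320 × -2.3026) = 0.5862

58.6%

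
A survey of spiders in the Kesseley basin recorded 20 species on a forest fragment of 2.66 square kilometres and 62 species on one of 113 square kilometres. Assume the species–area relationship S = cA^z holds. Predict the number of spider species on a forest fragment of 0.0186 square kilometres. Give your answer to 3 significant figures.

4.47

z = ln(62/20) / ln(113/2.66) = 1.1314 / 3.7491 = 0.3018
c = 20 / 2.66^0.3018 = 20 / 1.343 = 14.89
S₃ = 14.89 × 0.0186^0.3018 = 14.89 × 0.3004 ≈ 4.473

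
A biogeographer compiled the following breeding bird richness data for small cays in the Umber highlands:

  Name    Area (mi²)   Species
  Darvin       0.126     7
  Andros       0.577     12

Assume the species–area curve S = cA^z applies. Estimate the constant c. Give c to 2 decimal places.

z = ln(S₂/S₁) / ln(A₂/A₁) = ln(12/7) / ln(0.577/0.126) = 0.5390 / 1.5216 = 0.3542
c = S₁ / A₁^z = 7 / 0.126^0.3542 = 7 / 0.4801 = 14.58

14.58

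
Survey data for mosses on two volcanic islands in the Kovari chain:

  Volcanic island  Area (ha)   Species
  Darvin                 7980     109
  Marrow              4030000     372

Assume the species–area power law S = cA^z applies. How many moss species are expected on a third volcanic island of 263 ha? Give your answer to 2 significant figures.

56

z = ln(372/109) / ln(4030000/7980) = 1.2275 / 6.2246 = 0.1972
c = 109 / 7980^0.1972 = 109 / 5.882 = 18.53
S₃ = 18.53 × 263^0.1972 = 18.53 × 3.001 ≈ 55.61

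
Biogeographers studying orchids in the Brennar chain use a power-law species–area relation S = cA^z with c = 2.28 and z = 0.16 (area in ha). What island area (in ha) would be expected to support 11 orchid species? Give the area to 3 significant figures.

18700 ha

11 = 2.28 × A^0.16  ⇒  A^0.16 = 11/2.28 = 4.825
ln A = ln(4.825) / 0.16 = 1.5737 / 0.16 = 9.8357
A = e^9.8357 ≈ 18690 ha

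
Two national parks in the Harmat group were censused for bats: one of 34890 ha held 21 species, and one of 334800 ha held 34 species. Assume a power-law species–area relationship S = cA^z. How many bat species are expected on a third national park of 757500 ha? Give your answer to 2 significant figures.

z = ln(34/21) / ln(334800/34890) = 0.4818 / 2.2613 = 0.2131
c = 21 / 34890^0.2131 = 21 / 9.288 = 2.261
S₃ = 2.261 × 757500^0.2131 = 2.261 × 17.9 ≈ 40.46

40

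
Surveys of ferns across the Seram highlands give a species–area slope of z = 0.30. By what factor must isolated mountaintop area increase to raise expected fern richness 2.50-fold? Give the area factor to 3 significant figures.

21.2

(A₂/A₁)^0.3 = 2.5, so A₂/A₁ = 2.5^(1/0.3) = 2.5^3.333
ln(A₂/A₁) = ln 2.5 / 0.3 = 0.9163 / 0.3 = 3.0543
A₂/A₁ = e^3.0543 ≈ 21.21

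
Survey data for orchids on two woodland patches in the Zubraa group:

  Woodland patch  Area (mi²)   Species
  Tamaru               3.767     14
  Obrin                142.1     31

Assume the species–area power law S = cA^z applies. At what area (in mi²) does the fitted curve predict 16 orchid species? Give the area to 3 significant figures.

z = ln(31/14) / ln(142.1/3.767) = 0.7949 / 3.6303 = 0.2190
c = 14 / 3.767^0.2190 = 14 / 1.337 = 10.47
A = (16/10.47)^(1/0.2190) ⇒ ln A = ln(1.528)/0.2190 = 1.9361
A = e^1.9361 ≈ 6.932 mi²

6.93 mi²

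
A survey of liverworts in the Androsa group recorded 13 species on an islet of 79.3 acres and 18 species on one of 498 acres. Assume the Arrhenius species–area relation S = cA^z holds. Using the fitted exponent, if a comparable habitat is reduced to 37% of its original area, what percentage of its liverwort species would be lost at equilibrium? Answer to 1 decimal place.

16.1%

z = ln(18/13) / ln(498/79.3) = 0.3254 / 1.8374 = 0.1771
S_new/S_old = (A_new/A_old)^z = 0.37^0.1771 = exp(0.1771 × -0.9943) = 0.8385
Fraction lost = 1 − 0.8385 = 0.1615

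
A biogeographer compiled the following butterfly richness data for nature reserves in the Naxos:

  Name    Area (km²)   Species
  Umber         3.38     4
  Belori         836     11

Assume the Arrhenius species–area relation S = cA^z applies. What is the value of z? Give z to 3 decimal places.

Taking logs: ln S = ln c + z ln A, so z = (ln S₂ − ln S₁)/(ln A₂ − ln A₁).
z = ln(11/4) / ln(836/3.38) = ln(2.75) / ln(247.3) = 1.0116 / 5.5108 = 0.1836

0.184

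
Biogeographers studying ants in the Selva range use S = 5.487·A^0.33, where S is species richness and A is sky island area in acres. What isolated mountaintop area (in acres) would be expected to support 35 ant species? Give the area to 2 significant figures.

270 acres

35 = 5.487 × A^0.33  ⇒  A^0.33 = 35/5.487 = 6.379
ln A = ln(6.379) / 0.33 = 1.8530 / 0.33 = 5.6150
A = e^5.6150 ≈ 274.5 acres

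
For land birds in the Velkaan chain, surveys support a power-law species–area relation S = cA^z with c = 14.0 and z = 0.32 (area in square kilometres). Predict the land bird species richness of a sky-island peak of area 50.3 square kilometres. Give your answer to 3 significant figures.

49.0

S = 14 × 50.3^0.32 = 14 × 3.503 ≈ 49.05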